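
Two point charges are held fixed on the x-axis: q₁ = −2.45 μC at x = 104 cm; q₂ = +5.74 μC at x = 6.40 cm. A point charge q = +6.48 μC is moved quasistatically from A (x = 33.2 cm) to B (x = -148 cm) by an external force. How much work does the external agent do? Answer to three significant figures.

For quasistatic motion the external work equals the change in potential energy: W_ext = qΔV = q(V_B − V_A).
At A: distances to the source charges are 0.708 m, 0.268 m; V_A = Σ kqᵢ/rᵢ = 1.61×10⁵ V.
At B: distances to the source charges are 2.52 m, 1.54 m; V_B = Σ kqᵢ/rᵢ = 2.47×10⁴ V.
ΔV = V_B − V_A = -1.37×10⁵ V.
W_ext = qΔV = (6.48×10⁻⁶ C)(-1.37×10⁵ V) = -0.886 J.

-0.886 J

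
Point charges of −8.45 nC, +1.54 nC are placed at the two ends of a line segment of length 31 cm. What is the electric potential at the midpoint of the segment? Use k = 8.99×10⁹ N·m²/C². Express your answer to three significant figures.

The total potential is the scalar sum of each charge's contribution, V = Σ kqᵢ/rᵢ.
Each charge is 0.155 m from the midpoint.
V = k[(-8.45×10⁻⁹)/(0.155) + (1.54×10⁻⁹)/(0.155)] = -401 V.

-401 V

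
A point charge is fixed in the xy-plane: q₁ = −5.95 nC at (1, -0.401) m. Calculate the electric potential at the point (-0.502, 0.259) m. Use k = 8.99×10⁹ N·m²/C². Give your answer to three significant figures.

Electric potential is a scalar, so the contributions from each charge add algebraically: V = Σ kqᵢ/rᵢ.
Distances from the field point to each charge: r₁ = 1.64 m.
V = k[(-5.95×10⁻⁹)/(1.64)] = -32.6 V.

-32.6 V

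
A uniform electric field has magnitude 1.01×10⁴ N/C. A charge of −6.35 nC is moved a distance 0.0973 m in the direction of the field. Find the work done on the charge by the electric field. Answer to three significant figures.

-6.24×10⁻⁶ J

The potential change for a displacement 0.0973 m in the direction of the field is ΔV = −Ed = -983 V.
W_field = −qΔV = -6.24×10⁻⁶ J.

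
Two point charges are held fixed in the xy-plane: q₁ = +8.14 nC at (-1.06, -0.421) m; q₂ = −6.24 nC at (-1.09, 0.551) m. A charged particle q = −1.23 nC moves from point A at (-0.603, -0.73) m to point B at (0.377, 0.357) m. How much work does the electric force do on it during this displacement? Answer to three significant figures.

-1.04×10⁻⁷ J

The work done by the electric force is W_field = −ΔU = −q(V_B − V_A) = q(V_A − V_B).
At A: distances to the source charges are 0.552 m, 1.37 m; V_A = Σ kqᵢ/rᵢ = 91.7 V.
At B: distances to the source charges are 1.63 m, 1.48 m; V_B = Σ kqᵢ/rᵢ = 6.87 V.
ΔV = V_B − V_A = -84.8 V.
W_field = −qΔV = −(-1.23×10⁻⁹ C)(-84.8 V) = -1.04×10⁻⁷ J.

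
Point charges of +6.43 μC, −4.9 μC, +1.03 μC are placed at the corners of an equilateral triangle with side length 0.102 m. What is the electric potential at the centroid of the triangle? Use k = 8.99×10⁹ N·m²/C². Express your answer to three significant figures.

3.91×10⁵ V

The total potential is the scalar sum of each charge's contribution, V = Σ kqᵢ/rᵢ.
The distance from each vertex to the centroid is a/√3 = 0.0589 m.
V = k[(6.43×10⁻⁶)/(0.0589) + (-4.90×10⁻⁶)/(0.0589) + (1.03×10⁻⁶)/(0.0589)] = 3.91×10⁵ V.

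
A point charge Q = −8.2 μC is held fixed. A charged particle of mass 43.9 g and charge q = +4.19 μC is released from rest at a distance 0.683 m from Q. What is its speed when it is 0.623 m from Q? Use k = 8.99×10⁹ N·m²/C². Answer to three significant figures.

1.41 m/s

Only the electrostatic force acts, so mechanical energy is conserved: ½mv² = U₁ − U₂ = kQq(1/r₁ − 1/r₂).
U₁ − U₂ = (8.99×10⁹ N·m²/C²)(-8.20×10⁻⁶ C)(4.19×10⁻⁶ C)(1/0.683 − 1/0.623) = 0.0436 J.
v = √(2·0.0436/0.0439) = 1.41 m/s.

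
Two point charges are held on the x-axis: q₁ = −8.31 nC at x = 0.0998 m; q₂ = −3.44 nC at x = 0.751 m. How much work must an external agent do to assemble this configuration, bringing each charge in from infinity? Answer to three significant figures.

The work to assemble the configuration equals its total potential energy, U = Σ kqᵢqⱼ/rᵢⱼ over all pairs.
Pair separations: r₁₂ = 0.651 m.
U = (3.95×10⁻⁷) = 3.95×10⁻⁷ J.

3.95×10⁻⁷ J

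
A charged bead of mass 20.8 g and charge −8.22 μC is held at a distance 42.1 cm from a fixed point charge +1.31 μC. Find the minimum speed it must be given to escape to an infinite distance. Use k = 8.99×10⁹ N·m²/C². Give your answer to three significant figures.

To just escape, total mechanical energy must reach zero at infinity: ½mv²_min + U = 0, so ½mv²_min = −U = |kQq|/r.
|U| = |kQq|/r = (8.99×10⁹ N·m²/C²)(1.31×10⁻⁶)(8.22×10⁻⁶)/(0.421) = 0.230 J.
v_min = √(2|U|/m) = √(2·0.230/0.0208) = 4.70 m/s.

4.70 m/s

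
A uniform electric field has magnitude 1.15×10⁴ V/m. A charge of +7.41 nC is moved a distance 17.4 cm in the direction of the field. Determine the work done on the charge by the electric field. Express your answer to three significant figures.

The potential change for a displacement 17.4 cm in the direction of the field is ΔV = −Ed = -2000 V.
W_field = −qΔV = 1.48×10⁻⁵ J.

1.48×10⁻⁵ J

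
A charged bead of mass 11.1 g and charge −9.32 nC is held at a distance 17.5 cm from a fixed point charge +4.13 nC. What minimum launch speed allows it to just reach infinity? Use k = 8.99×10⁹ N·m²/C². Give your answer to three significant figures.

0.0189 m/s

To just escape, total mechanical energy must reach zero at infinity: ½mv²_min + U = 0, so ½mv²_min = −U = |kQq|/r.
|U| = |kQq|/r = (8.99×10⁹ N·m²/C²)(4.13×10⁻⁹)(9.32×10⁻⁹)/(0.175) = 1.98×10⁻⁶ J.
v_min = √(2|U|/m) = √(2·1.98×10⁻⁶/0.0111) = 0.0189 m/s.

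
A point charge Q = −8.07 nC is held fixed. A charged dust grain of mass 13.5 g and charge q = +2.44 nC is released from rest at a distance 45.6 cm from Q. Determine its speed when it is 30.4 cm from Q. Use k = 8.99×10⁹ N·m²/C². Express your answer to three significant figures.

5.36×10⁻³ m/s

Only the electrostatic force acts, so mechanical energy is conserved: ½mv² = U₁ − U₂ = kQq(1/r₁ − 1/r₂).
U₁ − U₂ = (8.99×10⁹ N·m²/C²)(-8.07×10⁻⁹ C)(2.44×10⁻⁹ C)(1/0.456 − 1/0.304) = 1.94×10⁻⁷ J.
v = √(2·1.94×10⁻⁷/0.0135) = 5.36×10⁻³ m/s.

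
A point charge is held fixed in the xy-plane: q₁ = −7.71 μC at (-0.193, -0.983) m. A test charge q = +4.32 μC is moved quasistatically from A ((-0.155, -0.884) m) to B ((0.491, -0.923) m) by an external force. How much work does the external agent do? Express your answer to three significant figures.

For quasistatic motion the external work equals the change in potential energy: W_ext = qΔV = q(V_B − V_A).
At A: distance to the source charge is 0.106 m; V_A = kq₁/r = -6.54×10⁵ V.
At B: distance to the source charge is 0.687 m; V_B = kq₁/r = -1.01×10⁵ V.
ΔV = V_B − V_A = 5.53×10⁵ V.
W_ext = qΔV = (4.32×10⁻⁶ C)(5.53×10⁵ V) = 2.39 J.

2.39 J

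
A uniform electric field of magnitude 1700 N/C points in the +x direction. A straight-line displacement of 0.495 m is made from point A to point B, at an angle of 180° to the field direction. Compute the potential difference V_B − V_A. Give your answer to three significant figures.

Only the component of displacement along E changes the potential: ΔV = −E·d·cosθ.
ΔV = −(1700 V/m)(0.495 m)cos180° = 842 V.

842 V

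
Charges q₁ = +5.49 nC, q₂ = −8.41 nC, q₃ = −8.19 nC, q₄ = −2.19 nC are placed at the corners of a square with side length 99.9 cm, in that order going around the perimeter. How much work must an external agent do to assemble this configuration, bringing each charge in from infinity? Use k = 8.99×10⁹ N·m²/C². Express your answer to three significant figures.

8.86×10⁻⁸ J

The work to assemble the configuration equals its total potential energy, U = Σ kqᵢqⱼ/rᵢⱼ over all pairs.
The four side pairs have separation 0.999 m and the two diagonal pairs 1.41 m.
Summing all 6 pair terms gives U = 8.86×10⁻⁸ J.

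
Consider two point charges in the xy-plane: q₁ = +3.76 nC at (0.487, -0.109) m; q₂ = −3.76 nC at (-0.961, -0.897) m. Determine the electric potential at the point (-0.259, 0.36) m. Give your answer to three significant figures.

14.9 V

The total potential is the scalar sum of each charge's contribution, V = Σ kqᵢ/rᵢ.
Distances from the field point to each charge: r₁ = 0.881 m, r₂ = 1.44 m.
V = k[(3.76×10⁻⁹)/(0.881) + (-3.76×10⁻⁹)/(1.44)] = 14.9 V.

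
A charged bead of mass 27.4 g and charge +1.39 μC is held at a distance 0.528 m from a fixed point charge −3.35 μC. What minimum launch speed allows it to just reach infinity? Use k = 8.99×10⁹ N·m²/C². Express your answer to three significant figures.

2.41 m/s

To just escape, total mechanical energy must reach zero at infinity: ½mv²_min + U = 0, so ½mv²_min = −U = |kQq|/r.
|U| = |kQq|/r = (8.99×10⁹ N·m²/C²)(3.35×10⁻⁶)(1.39×10⁻⁶)/(0.528) = 0.0793 J.
v_min = √(2|U|/m) = √(2·0.0793/0.0274) = 2.41 m/s.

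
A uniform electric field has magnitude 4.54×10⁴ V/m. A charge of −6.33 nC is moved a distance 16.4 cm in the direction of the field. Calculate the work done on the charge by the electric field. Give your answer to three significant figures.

-4.71×10⁻⁵ J

The potential change for a displacement 16.4 cm in the direction of the field is ΔV = −Ed = -7450 V.
W_field = −qΔV = -4.71×10⁻⁵ J.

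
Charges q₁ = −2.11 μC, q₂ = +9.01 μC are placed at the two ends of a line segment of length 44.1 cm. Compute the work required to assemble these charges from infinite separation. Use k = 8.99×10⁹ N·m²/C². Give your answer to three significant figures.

The work to assemble the configuration equals its total potential energy, U = Σ kqᵢqⱼ/rᵢⱼ over all pairs.
The separation is r = 0.441 m.
U = (-0.388) = -0.388 J.

-0.388 J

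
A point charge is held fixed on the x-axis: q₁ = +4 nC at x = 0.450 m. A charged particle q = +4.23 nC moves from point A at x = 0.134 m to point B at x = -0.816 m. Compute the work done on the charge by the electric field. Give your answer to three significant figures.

3.61×10⁻⁷ J

The work done by the electric force is W_field = −ΔU = −q(V_B − V_A) = q(V_A − V_B).
At A: distance to the source charge is 0.316 m; V_A = kq₁/r = 114 V.
At B: distance to the source charge is 1.27 m; V_B = kq₁/r = 28.4 V.
ΔV = V_B − V_A = -85.4 V.
W_field = −qΔV = −(4.23×10⁻⁹ C)(-85.4 V) = 3.61×10⁻⁷ J.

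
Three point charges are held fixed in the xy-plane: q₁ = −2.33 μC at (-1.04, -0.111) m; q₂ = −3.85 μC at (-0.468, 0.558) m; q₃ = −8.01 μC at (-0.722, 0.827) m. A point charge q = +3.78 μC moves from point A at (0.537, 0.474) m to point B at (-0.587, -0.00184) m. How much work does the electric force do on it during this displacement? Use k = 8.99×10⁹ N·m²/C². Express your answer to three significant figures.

0.338 J

The work done by the electric force is W_field = −ΔU = −q(V_B − V_A) = q(V_A − V_B).
At A: distances to the source charges are 1.68 m, 1.01 m, 1.31 m; V_A = Σ kqᵢ/rᵢ = -1.02×10⁵ V.
At B: distances to the source charges are 0.466 m, 0.572 m, 0.840 m; V_B = Σ kqᵢ/rᵢ = -1.91×10⁵ V.
ΔV = V_B − V_A = -8.93×10⁴ V.
W_field = −qΔV = −(3.78×10⁻⁶ C)(-8.93×10⁴ V) = 0.338 J.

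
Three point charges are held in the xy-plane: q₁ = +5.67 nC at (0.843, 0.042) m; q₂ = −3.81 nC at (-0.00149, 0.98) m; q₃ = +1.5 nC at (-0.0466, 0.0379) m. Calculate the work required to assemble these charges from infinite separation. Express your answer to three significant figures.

The work to assemble the configuration equals its total potential energy, U = Σ kqᵢqⱼ/rᵢⱼ over all pairs.
Pair separations: r₁₂ = 1.26 m, r₁₃ = 0.890 m, r₂₃ = 0.943 m.
U = (-1.54×10⁻⁷) + (8.59×10⁻⁸) + (-5.45×10⁻⁸) = -1.22×10⁻⁷ J.

-1.22×10⁻⁷ J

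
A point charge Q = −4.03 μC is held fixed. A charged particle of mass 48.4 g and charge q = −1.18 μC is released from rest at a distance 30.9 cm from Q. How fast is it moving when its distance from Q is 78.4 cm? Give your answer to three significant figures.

1.86 m/s

Only the electrostatic force acts, so mechanical energy is conserved: ½mv² = U₁ − U₂ = kQq(1/r₁ − 1/r₂).
U₁ − U₂ = (8.99×10⁹ N·m²/C²)(-4.03×10⁻⁶ C)(-1.18×10⁻⁶ C)(1/0.309 − 1/0.784) = 0.0838 J.
v = √(2·0.0838/0.0484) = 1.86 m/s.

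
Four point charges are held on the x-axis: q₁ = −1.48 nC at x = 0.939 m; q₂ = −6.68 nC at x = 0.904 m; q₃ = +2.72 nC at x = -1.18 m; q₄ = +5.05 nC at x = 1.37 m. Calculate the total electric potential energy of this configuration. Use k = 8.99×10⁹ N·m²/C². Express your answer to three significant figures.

The assembly work is the sum of pairwise potential energies, U = Σ_{i<j} kqᵢqⱼ/rᵢⱼ.
Pair separations: r₁₂ = 0.0350 m, r₁₃ = 2.12 m, r₁₄ = 0.431 m, r₂₃ = 2.08 m, r₂₄ = 0.466 m, r₃₄ = 2.55 m.
Summing all 6 pair terms gives U = 1.69×10⁻⁶ J.

1.69×10⁻⁶ J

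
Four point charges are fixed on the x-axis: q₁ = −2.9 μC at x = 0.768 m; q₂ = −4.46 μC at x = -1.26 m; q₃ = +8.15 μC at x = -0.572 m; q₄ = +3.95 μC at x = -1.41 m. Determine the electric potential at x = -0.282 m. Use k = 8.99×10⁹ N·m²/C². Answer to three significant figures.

2.18×10⁵ V

Electric potential is a scalar, so the contributions from each charge add algebraically: V = Σ kqᵢ/rᵢ.
Distances from the field point to each charge: r₁ = 1.05 m, r₂ = 0.978 m, r₃ = 0.290 m, r₄ = 1.13 m.
V = k[(-2.90×10⁻⁶)/(1.05) + (-4.46×10⁻⁶)/(0.978) + (8.15×10⁻⁶)/(0.290) + (3.95×10⁻⁶)/(1.13)] = 2.18×10⁵ V.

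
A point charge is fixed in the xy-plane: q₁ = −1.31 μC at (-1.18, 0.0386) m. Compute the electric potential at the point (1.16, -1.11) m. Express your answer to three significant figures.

The total potential is the scalar sum of each charge's contribution, V = Σ kqᵢ/rᵢ.
Distances from the field point to each charge: r₁ = 2.61 m.
V = k[(-1.31×10⁻⁶)/(2.61)] = -4520 V.

-4520 V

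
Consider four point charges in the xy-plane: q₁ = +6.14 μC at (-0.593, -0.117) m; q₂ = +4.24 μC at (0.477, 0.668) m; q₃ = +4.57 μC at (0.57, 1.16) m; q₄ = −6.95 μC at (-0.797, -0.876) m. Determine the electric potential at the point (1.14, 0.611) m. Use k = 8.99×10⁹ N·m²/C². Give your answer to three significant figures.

1.13×10⁵ V

Electric potential is a scalar, so the contributions from each charge add algebraically: V = Σ kqᵢ/rᵢ.
Distances from the field point to each charge: r₁ = 1.88 m, r₂ = 0.665 m, r₃ = 0.791 m, r₄ = 2.44 m.
V = k[(6.14×10⁻⁶)/(1.88) + (4.24×10⁻⁶)/(0.665) + (4.57×10⁻⁶)/(0.791) + (-6.95×10⁻⁶)/(2.44)] = 1.13×10⁵ V.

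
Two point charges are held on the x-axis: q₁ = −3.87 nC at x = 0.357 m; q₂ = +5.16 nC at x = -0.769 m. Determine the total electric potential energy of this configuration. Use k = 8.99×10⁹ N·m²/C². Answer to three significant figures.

-1.59×10⁻⁷ J

The work to assemble the configuration equals its total potential energy, U = Σ kqᵢqⱼ/rᵢⱼ over all pairs.
Pair separations: r₁₂ = 1.13 m.
U = (-1.59×10⁻⁷) = -1.59×10⁻⁷ J.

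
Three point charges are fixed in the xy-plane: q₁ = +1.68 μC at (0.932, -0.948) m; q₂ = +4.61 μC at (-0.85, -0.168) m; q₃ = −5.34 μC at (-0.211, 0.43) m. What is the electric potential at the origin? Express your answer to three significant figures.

Electric potential is a scalar, so the contributions from each charge add algebraically: V = Σ kqᵢ/rᵢ.
Distances from the field point to each charge: r₁ = 1.33 m, r₂ = 0.866 m, r₃ = 0.479 m.
V = k[(1.68×10⁻⁶)/(1.33) + (4.61×10⁻⁶)/(0.866) + (-5.34×10⁻⁶)/(0.479)] = -4.10×10⁴ V.

-4.10×10⁴ V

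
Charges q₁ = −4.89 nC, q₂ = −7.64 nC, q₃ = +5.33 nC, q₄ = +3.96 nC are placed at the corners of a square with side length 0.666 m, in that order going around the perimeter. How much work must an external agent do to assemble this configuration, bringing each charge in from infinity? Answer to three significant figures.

The assembly work is the sum of pairwise potential energies, U = Σ_{i<j} kqᵢqⱼ/rᵢⱼ.
The four side pairs have separation 0.666 m and the two diagonal pairs 0.942 m.
Summing all 6 pair terms gives U = -5.59×10⁻⁷ J.

-5.59×10⁻⁷ J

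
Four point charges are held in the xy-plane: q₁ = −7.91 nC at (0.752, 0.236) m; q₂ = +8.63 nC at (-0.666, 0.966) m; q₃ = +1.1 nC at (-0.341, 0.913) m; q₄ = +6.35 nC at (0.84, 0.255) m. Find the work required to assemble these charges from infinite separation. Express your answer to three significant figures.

-4.86×10⁻⁶ J

The assembly work is the sum of pairwise potential energies, U = Σ_{i<j} kqᵢqⱼ/rᵢⱼ.
Pair separations: r₁₂ = 1.59 m, r₁₃ = 1.29 m, r₁₄ = 0.0900 m, r₂₃ = 0.329 m, r₂₄ = 1.67 m, r₃₄ = 1.35 m.
Summing all 6 pair terms gives U = -4.86×10⁻⁶ J.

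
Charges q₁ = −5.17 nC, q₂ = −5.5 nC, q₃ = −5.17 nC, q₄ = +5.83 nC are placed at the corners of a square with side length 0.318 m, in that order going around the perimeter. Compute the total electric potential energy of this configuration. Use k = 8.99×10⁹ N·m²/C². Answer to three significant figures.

-2.03×10⁻⁷ J

The assembly work is the sum of pairwise potential energies, U = Σ_{i<j} kqᵢqⱼ/rᵢⱼ.
The four side pairs have separation 0.318 m and the two diagonal pairs 0.450 m.
Summing all 6 pair terms gives U = -2.03×10⁻⁷ J.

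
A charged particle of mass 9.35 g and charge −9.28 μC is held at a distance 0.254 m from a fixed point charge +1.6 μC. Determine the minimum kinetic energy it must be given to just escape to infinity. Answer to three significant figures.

To just escape, total mechanical energy must reach zero at infinity: ½mv²_min + U = 0, so ½mv²_min = −U = |kQq|/r.
|U| = |kQq|/r = (8.99×10⁹ N·m²/C²)(1.60×10⁻⁶)(9.28×10⁻⁶)/(0.254) = 0.526 J.

0.526 J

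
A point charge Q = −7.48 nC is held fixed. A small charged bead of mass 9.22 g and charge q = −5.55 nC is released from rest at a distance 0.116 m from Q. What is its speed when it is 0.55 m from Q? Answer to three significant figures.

Only the electrostatic force acts, so mechanical energy is conserved: ½mv² = U₁ − U₂ = kQq(1/r₁ − 1/r₂).
U₁ − U₂ = (8.99×10⁹ N·m²/C²)(-7.48×10⁻⁹ C)(-5.55×10⁻⁹ C)(1/0.116 − 1/0.550) = 2.54×10⁻⁶ J.
v = √(2·2.54×10⁻⁶/9.22×10⁻³) = 0.0235 m/s.

0.0235 m/s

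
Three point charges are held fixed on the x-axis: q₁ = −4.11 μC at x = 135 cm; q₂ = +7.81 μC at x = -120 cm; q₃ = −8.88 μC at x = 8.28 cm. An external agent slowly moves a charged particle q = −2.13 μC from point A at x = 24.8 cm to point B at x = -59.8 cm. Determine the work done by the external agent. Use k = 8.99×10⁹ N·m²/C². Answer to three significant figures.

-0.956 J

For quasistatic motion the external work equals the change in potential energy: W_ext = qΔV = q(V_B − V_A).
At A: distances to the source charges are 1.10 m, 1.45 m, 0.165 m; V_A = Σ kqᵢ/rᵢ = -4.68×10⁵ V.
At B: distances to the source charges are 1.95 m, 0.602 m, 0.681 m; V_B = Σ kqᵢ/rᵢ = -1.96×10⁴ V.
ΔV = V_B − V_A = 4.49×10⁵ V.
W_ext = qΔV = (-2.13×10⁻⁶ C)(4.49×10⁵ V) = -0.956 J.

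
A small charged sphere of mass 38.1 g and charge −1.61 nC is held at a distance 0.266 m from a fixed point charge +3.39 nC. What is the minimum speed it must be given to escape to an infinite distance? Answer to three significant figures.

3.11×10⁻³ m/s

To just escape, total mechanical energy must reach zero at infinity: ½mv²_min + U = 0, so ½mv²_min = −U = |kQq|/r.
|U| = |kQq|/r = (8.99×10⁹ N·m²/C²)(3.39×10⁻⁹)(1.61×10⁻⁹)/(0.266) = 1.84×10⁻⁷ J.
v_min = √(2|U|/m) = √(2·1.84×10⁻⁷/0.0381) = 3.11×10⁻³ m/s.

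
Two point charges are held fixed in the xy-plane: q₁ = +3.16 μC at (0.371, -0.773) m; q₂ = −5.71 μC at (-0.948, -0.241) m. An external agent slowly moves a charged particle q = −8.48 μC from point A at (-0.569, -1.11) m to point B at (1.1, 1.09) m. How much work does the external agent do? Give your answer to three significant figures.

For quasistatic motion the external work equals the change in potential energy: W_ext = qΔV = q(V_B − V_A).
At A: distances to the source charges are 0.999 m, 0.948 m; V_A = Σ kqᵢ/rᵢ = -2.57×10⁴ V.
At B: distances to the source charges are 2.00 m, 2.44 m; V_B = Σ kqᵢ/rᵢ = -6820 V.
ΔV = V_B − V_A = 1.89×10⁴ V.
W_ext = qΔV = (-8.48×10⁻⁶ C)(1.89×10⁴ V) = -0.160 J.

-0.160 J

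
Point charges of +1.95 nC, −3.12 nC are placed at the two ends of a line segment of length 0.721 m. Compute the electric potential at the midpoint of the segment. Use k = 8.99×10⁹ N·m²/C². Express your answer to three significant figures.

The total potential is the scalar sum of each charge's contribution, V = Σ kqᵢ/rᵢ.
Each charge is 0.360 m from the midpoint.
V = k[(1.95×10⁻⁹)/(0.360) + (-3.12×10⁻⁹)/(0.360)] = -29.2 V.

-29.2 V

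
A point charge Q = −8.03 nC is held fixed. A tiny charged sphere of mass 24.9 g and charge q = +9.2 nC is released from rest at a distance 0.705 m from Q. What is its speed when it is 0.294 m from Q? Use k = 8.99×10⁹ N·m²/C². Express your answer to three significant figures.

0.0103 m/s

Only the electrostatic force acts, so mechanical energy is conserved: ½mv² = U₁ − U₂ = kQq(1/r₁ − 1/r₂).
U₁ − U₂ = (8.99×10⁹ N·m²/C²)(-8.03×10⁻⁹ C)(9.20×10⁻⁹ C)(1/0.705 − 1/0.294) = 1.32×10⁻⁶ J.
v = √(2·1.32×10⁻⁶/0.0249) = 0.0103 m/s.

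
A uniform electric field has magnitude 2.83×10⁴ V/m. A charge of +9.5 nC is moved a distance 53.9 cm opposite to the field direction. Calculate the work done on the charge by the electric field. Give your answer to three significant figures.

-1.45×10⁻⁴ J

The potential change for a displacement 53.9 cm opposite to the field direction is ΔV = +Ed = 1.53×10⁴ V.
W_field = −qΔV = -1.45×10⁻⁴ J.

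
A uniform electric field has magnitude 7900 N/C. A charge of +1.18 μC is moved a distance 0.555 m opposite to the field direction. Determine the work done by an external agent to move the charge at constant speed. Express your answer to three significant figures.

5.17×10⁻³ J

The potential change for a displacement 0.555 m opposite to the field direction is ΔV = +Ed = 4380 V.
W_ext = qΔV = 5.17×10⁻³ J.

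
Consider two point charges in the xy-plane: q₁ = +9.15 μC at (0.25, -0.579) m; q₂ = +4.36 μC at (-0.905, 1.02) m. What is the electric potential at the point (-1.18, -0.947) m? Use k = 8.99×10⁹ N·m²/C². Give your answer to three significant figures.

Electric potential is a scalar, so the contributions from each charge add algebraically: V = Σ kqᵢ/rᵢ.
Distances from the field point to each charge: r₁ = 1.48 m, r₂ = 1.99 m.
V = k[(9.15×10⁻⁶)/(1.48) + (4.36×10⁻⁶)/(1.99)] = 7.54×10⁴ V.

7.54×10⁴ V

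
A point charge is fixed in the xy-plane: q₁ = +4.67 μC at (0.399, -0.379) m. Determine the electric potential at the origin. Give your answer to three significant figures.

7.63×10⁴ V

The total potential is the scalar sum of each charge's contribution, V = Σ kqᵢ/rᵢ.
Distances from the field point to each charge: r₁ = 0.550 m.
V = k[(4.67×10⁻⁶)/(0.550)] = 7.63×10⁴ V.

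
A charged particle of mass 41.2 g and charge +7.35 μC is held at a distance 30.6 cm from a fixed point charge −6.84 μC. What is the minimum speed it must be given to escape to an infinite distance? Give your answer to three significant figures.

To just escape, total mechanical energy must reach zero at infinity: ½mv²_min + U = 0, so ½mv²_min = −U = |kQq|/r.
|U| = |kQq|/r = (8.99×10⁹ N·m²/C²)(6.84×10⁻⁶)(7.35×10⁻⁶)/(0.306) = 1.48 J.
v_min = √(2|U|/m) = √(2·1.48/0.0412) = 8.47 m/s.

8.47 m/s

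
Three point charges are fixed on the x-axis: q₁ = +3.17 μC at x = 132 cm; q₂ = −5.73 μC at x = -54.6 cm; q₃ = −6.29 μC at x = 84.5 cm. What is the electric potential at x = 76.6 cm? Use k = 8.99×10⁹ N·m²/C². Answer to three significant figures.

-7.04×10⁵ V

The total potential is the scalar sum of each charge's contribution, V = Σ kqᵢ/rᵢ.
Distances from the field point to each charge: r₁ = 0.554 m, r₂ = 1.31 m, r₃ = 0.0790 m.
V = k[(3.17×10⁻⁶)/(0.554) + (-5.73×10⁻⁶)/(1.31) + (-6.29×10⁻⁶)/(0.0790)] = -7.04×10⁵ V.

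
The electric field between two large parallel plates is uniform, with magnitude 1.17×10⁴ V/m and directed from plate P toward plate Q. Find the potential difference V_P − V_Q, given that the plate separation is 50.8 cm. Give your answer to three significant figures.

5940 V

In a uniform field, potential decreases in the direction of E: ΔV = −E·d for a displacement d parallel to E.
Going from Q to P is a displacement of 50.8 cm opposite to the field, so V_P − V_Q = +Ed = 5940 V.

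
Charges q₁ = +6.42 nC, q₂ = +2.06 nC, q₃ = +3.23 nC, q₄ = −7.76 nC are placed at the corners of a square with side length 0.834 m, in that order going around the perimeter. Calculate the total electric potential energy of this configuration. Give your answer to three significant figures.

The work to assemble the configuration equals its total potential energy, U = Σ kqᵢqⱼ/rᵢⱼ over all pairs.
The four side pairs have separation 0.834 m and the two diagonal pairs 1.18 m.
Summing all 6 pair terms gives U = -5.57×10⁻⁷ J.

-5.57×10⁻⁷ J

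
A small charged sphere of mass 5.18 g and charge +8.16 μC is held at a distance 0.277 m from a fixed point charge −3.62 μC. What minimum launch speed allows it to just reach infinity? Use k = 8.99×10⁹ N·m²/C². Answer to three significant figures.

19.2 m/s

To just escape, total mechanical energy must reach zero at infinity: ½mv²_min + U = 0, so ½mv²_min = −U = |kQq|/r.
|U| = |kQq|/r = (8.99×10⁹ N·m²/C²)(3.62×10⁻⁶)(8.16×10⁻⁶)/(0.277) = 0.959 J.
v_min = √(2|U|/m) = √(2·0.959/5.18×10⁻³) = 19.2 m/s.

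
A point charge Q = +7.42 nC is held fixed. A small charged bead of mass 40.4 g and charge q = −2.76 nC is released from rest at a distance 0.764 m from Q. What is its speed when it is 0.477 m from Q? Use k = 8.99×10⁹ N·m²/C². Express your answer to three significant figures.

Only the electrostatic force acts, so mechanical energy is conserved: ½mv² = U₁ − U₂ = kQq(1/r₁ − 1/r₂).
U₁ − U₂ = (8.99×10⁹ N·m²/C²)(7.42×10⁻⁹ C)(-2.76×10⁻⁹ C)(1/0.764 − 1/0.477) = 1.45×10⁻⁷ J.
v = √(2·1.45×10⁻⁷/0.0404) = 2.68×10⁻³ m/s.

2.68×10⁻³ m/s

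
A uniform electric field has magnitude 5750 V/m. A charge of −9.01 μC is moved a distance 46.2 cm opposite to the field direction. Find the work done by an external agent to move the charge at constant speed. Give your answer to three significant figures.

The potential change for a displacement 46.2 cm opposite to the field direction is ΔV = +Ed = 2660 V.
W_ext = qΔV = -0.0239 J.

-0.0239 J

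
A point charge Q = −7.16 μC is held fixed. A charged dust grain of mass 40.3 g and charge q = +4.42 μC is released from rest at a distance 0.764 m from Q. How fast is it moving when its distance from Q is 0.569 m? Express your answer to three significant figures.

Only the electrostatic force acts, so mechanical energy is conserved: ½mv² = U₁ − U₂ = kQq(1/r₁ − 1/r₂).
U₁ − U₂ = (8.99×10⁹ N·m²/C²)(-7.16×10⁻⁶ C)(4.42×10⁻⁶ C)(1/0.764 − 1/0.569) = 0.128 J.
v = √(2·0.128/0.0403) = 2.52 m/s.

2.52 m/s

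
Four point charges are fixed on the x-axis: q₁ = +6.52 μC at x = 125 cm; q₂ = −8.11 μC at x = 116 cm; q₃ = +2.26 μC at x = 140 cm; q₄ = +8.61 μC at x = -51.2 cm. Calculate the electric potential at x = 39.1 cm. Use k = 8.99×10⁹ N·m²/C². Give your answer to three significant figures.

The total potential is the scalar sum of each charge's contribution, V = Σ kqᵢ/rᵢ.
Distances from the field point to each charge: r₁ = 0.859 m, r₂ = 0.769 m, r₃ = 1.01 m, r₄ = 0.903 m.
V = k[(6.52×10⁻⁶)/(0.859) + (-8.11×10⁻⁶)/(0.769) + (2.26×10⁻⁶)/(1.01) + (8.61×10⁻⁶)/(0.903)] = 7.93×10⁴ V.

7.93×10⁴ V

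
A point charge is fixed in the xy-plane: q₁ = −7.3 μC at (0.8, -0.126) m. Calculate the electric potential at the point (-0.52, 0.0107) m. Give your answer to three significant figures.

The total potential is the scalar sum of each charge's contribution, V = Σ kqᵢ/rᵢ.
Distances from the field point to each charge: r₁ = 1.33 m.
V = k[(-7.30×10⁻⁶)/(1.33)] = -4.95×10⁴ V.

-4.95×10⁴ V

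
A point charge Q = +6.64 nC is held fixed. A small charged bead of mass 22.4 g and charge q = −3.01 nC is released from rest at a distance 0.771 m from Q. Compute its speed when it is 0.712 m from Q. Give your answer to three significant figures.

1.31×10⁻³ m/s

Only the electrostatic force acts, so mechanical energy is conserved: ½mv² = U₁ − U₂ = kQq(1/r₁ − 1/r₂).
U₁ − U₂ = (8.99×10⁹ N·m²/C²)(6.64×10⁻⁹ C)(-3.01×10⁻⁹ C)(1/0.771 − 1/0.712) = 1.93×10⁻⁸ J.
v = √(2·1.93×10⁻⁸/0.0224) = 1.31×10⁻³ m/s.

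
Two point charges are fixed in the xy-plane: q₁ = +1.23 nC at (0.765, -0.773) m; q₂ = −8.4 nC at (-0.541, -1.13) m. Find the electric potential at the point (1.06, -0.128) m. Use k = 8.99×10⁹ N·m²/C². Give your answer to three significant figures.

Electric potential is a scalar, so the contributions from each charge add algebraically: V = Σ kqᵢ/rᵢ.
Distances from the field point to each charge: r₁ = 0.709 m, r₂ = 1.89 m.
V = k[(1.23×10⁻⁹)/(0.709) + (-8.40×10⁻⁹)/(1.89)] = -24.4 V.

-24.4 V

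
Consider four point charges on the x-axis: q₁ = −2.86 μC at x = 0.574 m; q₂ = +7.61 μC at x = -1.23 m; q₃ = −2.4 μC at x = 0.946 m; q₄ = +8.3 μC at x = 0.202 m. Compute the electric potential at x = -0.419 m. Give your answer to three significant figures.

1.63×10⁵ V

The total potential is the scalar sum of each charge's contribution, V = Σ kqᵢ/rᵢ.
Distances from the field point to each charge: r₁ = 0.993 m, r₂ = 0.811 m, r₃ = 1.36 m, r₄ = 0.621 m.
V = k[(-2.86×10⁻⁶)/(0.993) + (7.61×10⁻⁶)/(0.811) + (-2.40×10⁻⁶)/(1.36) + (8.30×10⁻⁶)/(0.621)] = 1.63×10⁵ V.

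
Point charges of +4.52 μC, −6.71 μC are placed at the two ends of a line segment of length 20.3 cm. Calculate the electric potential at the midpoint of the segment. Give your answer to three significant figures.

The total potential is the scalar sum of each charge's contribution, V = Σ kqᵢ/rᵢ.
Each charge is 0.102 m from the midpoint.
V = k[(4.52×10⁻⁶)/(0.102) + (-6.71×10⁻⁶)/(0.102)] = -1.94×10⁵ V.

-1.94×10⁵ V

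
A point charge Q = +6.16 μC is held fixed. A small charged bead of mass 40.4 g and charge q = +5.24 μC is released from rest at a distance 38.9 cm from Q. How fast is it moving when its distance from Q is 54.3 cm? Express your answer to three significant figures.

Only the electrostatic force acts, so mechanical energy is conserved: ½mv² = U₁ − U₂ = kQq(1/r₁ − 1/r₂).
U₁ − U₂ = (8.99×10⁹ N·m²/C²)(6.16×10⁻⁶ C)(5.24×10⁻⁶ C)(1/0.389 − 1/0.543) = 0.212 J.
v = √(2·0.212/0.0404) = 3.24 m/s.

3.24 m/s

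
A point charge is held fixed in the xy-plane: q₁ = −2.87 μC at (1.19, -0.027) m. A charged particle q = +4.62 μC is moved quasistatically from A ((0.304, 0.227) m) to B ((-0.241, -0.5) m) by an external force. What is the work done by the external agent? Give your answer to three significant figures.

0.0502 J

For quasistatic motion the external work equals the change in potential energy: W_ext = qΔV = q(V_B − V_A).
At A: distance to the source charge is 0.922 m; V_A = kq₁/r = -2.80×10⁴ V.
At B: distance to the source charge is 1.51 m; V_B = kq₁/r = -1.71×10⁴ V.
ΔV = V_B − V_A = 1.09×10⁴ V.
W_ext = qΔV = (4.62×10⁻⁶ C)(1.09×10⁴ V) = 0.0502 J.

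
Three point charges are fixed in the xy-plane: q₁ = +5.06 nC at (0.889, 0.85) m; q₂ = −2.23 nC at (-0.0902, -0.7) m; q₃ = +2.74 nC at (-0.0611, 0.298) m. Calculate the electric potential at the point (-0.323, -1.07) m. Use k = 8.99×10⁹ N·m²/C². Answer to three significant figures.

Electric potential is a scalar, so the contributions from each charge add algebraically: V = Σ kqᵢ/rᵢ.
Distances from the field point to each charge: r₁ = 2.27 m, r₂ = 0.437 m, r₃ = 1.39 m.
V = k[(5.06×10⁻⁹)/(2.27) + (-2.23×10⁻⁹)/(0.437) + (2.74×10⁻⁹)/(1.39)] = -8.14 V.

-8.14 V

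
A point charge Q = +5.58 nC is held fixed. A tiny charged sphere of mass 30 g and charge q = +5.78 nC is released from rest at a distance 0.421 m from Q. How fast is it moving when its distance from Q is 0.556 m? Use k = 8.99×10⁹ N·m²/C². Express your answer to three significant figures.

3.34×10⁻³ m/s

Only the electrostatic force acts, so mechanical energy is conserved: ½mv² = U₁ − U₂ = kQq(1/r₁ − 1/r₂).
U₁ − U₂ = (8.99×10⁹ N·m²/C²)(5.58×10⁻⁹ C)(5.78×10⁻⁹ C)(1/0.421 − 1/0.556) = 1.67×10⁻⁷ J.
v = √(2·1.67×10⁻⁷/0.0300) = 3.34×10⁻³ m/s.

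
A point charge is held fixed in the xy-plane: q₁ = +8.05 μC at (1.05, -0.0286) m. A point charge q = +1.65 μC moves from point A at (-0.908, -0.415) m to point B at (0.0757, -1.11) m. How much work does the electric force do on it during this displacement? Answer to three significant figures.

-0.0222 J

The work done by the electric force is W_field = −ΔU = −q(V_B − V_A) = q(V_A − V_B).
At A: distance to the source charge is 2.00 m; V_A = kq₁/r = 3.63×10⁴ V.
At B: distance to the source charge is 1.46 m; V_B = kq₁/r = 4.97×10⁴ V.
ΔV = V_B − V_A = 1.35×10⁴ V.
W_field = −qΔV = −(1.65×10⁻⁶ C)(1.35×10⁴ V) = -0.0222 J.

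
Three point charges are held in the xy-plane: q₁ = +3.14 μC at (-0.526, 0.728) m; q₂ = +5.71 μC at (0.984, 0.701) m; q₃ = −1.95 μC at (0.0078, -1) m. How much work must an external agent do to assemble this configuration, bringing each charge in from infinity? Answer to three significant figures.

0.0253 J

The work to assemble the configuration equals its total potential energy, U = Σ kqᵢqⱼ/rᵢⱼ over all pairs.
Pair separations: r₁₂ = 1.51 m, r₁₃ = 1.81 m, r₂₃ = 1.96 m.
U = (0.107) + (-0.0304) + (-0.0510) = 0.0253 J.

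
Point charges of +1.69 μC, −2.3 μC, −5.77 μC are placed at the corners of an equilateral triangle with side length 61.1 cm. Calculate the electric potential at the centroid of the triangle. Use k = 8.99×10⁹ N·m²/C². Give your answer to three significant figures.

The total potential is the scalar sum of each charge's contribution, V = Σ kqᵢ/rᵢ.
The distance from each vertex to the centroid is a/√3 = 0.353 m.
V = k[(1.69×10⁻⁶)/(0.353) + (-2.30×10⁻⁶)/(0.353) + (-5.77×10⁻⁶)/(0.353)] = -1.63×10⁵ V.

-1.63×10⁵ V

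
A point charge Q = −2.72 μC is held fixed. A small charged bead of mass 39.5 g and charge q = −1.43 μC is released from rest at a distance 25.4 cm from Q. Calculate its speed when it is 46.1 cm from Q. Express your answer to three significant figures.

1.77 m/s

Only the electrostatic force acts, so mechanical energy is conserved: ½mv² = U₁ − U₂ = kQq(1/r₁ − 1/r₂).
U₁ − U₂ = (8.99×10⁹ N·m²/C²)(-2.72×10⁻⁶ C)(-1.43×10⁻⁶ C)(1/0.254 − 1/0.461) = 0.0618 J.
v = √(2·0.0618/0.0395) = 1.77 m/s.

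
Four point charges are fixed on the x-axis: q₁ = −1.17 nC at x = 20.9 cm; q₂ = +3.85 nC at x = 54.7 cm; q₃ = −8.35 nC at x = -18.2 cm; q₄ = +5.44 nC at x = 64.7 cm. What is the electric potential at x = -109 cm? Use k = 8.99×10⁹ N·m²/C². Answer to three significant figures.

The total potential is the scalar sum of each charge's contribution, V = Σ kqᵢ/rᵢ.
Distances from the field point to each charge: r₁ = 1.30 m, r₂ = 1.64 m, r₃ = 0.908 m, r₄ = 1.74 m.
V = k[(-1.17×10⁻⁹)/(1.30) + (3.85×10⁻⁹)/(1.64) + (-8.35×10⁻⁹)/(0.908) + (5.44×10⁻⁹)/(1.74)] = -41.5 V.

-41.5 V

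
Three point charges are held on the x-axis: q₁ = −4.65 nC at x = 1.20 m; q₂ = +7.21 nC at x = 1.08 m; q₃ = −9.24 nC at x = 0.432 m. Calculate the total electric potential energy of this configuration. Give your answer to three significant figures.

The assembly work is the sum of pairwise potential energies, U = Σ_{i<j} kqᵢqⱼ/rᵢⱼ.
Pair separations: r₁₂ = 0.120 m, r₁₃ = 0.768 m, r₂₃ = 0.648 m.
U = (-2.51×10⁻⁶) + (5.03×10⁻⁷) + (-9.24×10⁻⁷) = -2.93×10⁻⁶ J.

-2.93×10⁻⁶ J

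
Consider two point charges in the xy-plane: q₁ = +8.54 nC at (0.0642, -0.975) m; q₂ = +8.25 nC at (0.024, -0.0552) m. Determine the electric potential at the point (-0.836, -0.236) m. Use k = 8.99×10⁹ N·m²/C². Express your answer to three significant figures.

Electric potential is a scalar, so the contributions from each charge add algebraically: V = Σ kqᵢ/rᵢ.
Distances from the field point to each charge: r₁ = 1.16 m, r₂ = 0.879 m.
V = k[(8.54×10⁻⁹)/(1.16) + (8.25×10⁻⁹)/(0.879)] = 150 V.

150 V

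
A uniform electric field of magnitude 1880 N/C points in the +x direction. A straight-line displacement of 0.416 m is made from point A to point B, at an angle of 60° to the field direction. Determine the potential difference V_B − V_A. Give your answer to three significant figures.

-391 V

Only the component of displacement along E changes the potential: ΔV = −E·d·cosθ.
ΔV = −(1880 V/m)(0.416 m)cos60° = -391 V.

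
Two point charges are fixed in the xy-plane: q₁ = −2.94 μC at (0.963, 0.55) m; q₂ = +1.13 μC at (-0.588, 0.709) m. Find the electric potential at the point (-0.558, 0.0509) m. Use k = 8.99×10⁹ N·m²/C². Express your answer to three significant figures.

-1090 V

Electric potential is a scalar, so the contributions from each charge add algebraically: V = Σ kqᵢ/rᵢ.
Distances from the field point to each charge: r₁ = 1.60 m, r₂ = 0.659 m.
V = k[(-2.94×10⁻⁶)/(1.60) + (1.13×10⁻⁶)/(0.659)] = -1090 V.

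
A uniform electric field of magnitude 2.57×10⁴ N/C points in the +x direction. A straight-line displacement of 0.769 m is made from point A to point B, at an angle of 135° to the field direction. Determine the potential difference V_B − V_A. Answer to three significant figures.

1.40×10⁴ V

Only the component of displacement along E changes the potential: ΔV = −E·d·cosθ.
ΔV = −(2.57×10⁴ V/m)(0.769 m)cos135° = 1.40×10⁴ V.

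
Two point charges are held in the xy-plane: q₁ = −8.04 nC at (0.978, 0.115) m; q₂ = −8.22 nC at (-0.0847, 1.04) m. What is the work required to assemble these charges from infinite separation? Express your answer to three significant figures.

The work to assemble the configuration equals its total potential energy, U = Σ kqᵢqⱼ/rᵢⱼ over all pairs.
Pair separations: r₁₂ = 1.41 m.
U = (4.22×10⁻⁷) = 4.22×10⁻⁷ J.

4.22×10⁻⁷ J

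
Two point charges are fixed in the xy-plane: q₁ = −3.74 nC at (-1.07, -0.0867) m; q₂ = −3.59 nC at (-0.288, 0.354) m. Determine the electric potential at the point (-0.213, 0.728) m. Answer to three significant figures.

-113 V

The total potential is the scalar sum of each charge's contribution, V = Σ kqᵢ/rᵢ.
Distances from the field point to each charge: r₁ = 1.18 m, r₂ = 0.381 m.
V = k[(-3.74×10⁻⁹)/(1.18) + (-3.59×10⁻⁹)/(0.381)] = -113 V.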